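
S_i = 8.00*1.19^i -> [8.0, 9.52, 11.33, 13.48, 16.04]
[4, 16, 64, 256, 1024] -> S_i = 4*4^i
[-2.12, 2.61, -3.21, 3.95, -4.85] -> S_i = -2.12*(-1.23)^i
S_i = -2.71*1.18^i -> [-2.71, -3.2, -3.77, -4.45, -5.25]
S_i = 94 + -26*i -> [94, 68, 42, 16, -10]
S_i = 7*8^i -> [7, 56, 448, 3584, 28672]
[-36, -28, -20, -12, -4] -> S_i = -36 + 8*i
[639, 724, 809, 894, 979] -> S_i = 639 + 85*i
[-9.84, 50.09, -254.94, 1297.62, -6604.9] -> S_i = -9.84*(-5.09)^i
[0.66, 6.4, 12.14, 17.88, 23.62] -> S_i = 0.66 + 5.74*i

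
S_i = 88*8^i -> [88, 704, 5632, 45056, 360448]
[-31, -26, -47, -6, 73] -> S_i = Random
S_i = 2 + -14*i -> [2, -12, -26, -40, -54]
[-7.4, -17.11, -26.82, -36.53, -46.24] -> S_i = -7.40 + -9.71*i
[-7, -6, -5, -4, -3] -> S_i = -7 + 1*i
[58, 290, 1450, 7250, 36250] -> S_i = 58*5^i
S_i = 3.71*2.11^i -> [3.71, 7.83, 16.52, 34.85, 73.54]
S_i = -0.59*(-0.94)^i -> [-0.59, 0.55, -0.52, 0.49, -0.46]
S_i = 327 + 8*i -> [327, 335, 343, 351, 359]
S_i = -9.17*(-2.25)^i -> [-9.17, 20.63, -46.42, 104.45, -235.02]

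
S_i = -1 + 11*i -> [-1, 10, 21, 32, 43]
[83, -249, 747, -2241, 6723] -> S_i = 83*-3^i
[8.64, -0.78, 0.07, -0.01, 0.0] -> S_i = 8.64*(-0.09)^i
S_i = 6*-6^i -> [6, -36, 216, -1296, 7776]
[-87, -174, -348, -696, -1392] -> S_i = -87*2^i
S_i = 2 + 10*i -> [2, 12, 22, 32, 42]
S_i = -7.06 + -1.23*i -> [-7.06, -8.29, -9.52, -10.75, -11.98]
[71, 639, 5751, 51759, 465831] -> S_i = 71*9^i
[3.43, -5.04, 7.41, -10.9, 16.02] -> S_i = 3.43*(-1.47)^i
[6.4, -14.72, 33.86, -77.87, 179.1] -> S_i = 6.40*(-2.30)^i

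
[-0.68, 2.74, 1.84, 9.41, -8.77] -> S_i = Random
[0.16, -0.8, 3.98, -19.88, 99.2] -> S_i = 0.16*(-4.99)^i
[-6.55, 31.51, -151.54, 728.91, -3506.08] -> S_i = -6.55*(-4.81)^i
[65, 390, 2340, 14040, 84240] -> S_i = 65*6^i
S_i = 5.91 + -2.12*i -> [5.91, 3.79, 1.67, -0.45, -2.57]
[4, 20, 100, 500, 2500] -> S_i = 4*5^i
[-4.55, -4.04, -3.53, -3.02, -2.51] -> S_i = -4.55 + 0.51*i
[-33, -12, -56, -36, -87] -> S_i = Random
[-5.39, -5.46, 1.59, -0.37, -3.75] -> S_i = Random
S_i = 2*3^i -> [2, 6, 18, 54, 162]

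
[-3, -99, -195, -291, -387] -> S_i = -3 + -96*i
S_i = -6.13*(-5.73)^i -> [-6.13, 35.12, -201.27, 1153.25, -6608.14]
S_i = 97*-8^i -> [97, -776, 6208, -49664, 397312]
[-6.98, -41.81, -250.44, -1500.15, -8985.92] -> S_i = -6.98*5.99^i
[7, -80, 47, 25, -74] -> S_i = Random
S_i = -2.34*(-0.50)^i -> [-2.34, 1.17, -0.58, 0.29, -0.15]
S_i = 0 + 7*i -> [0, 7, 14, 21, 28]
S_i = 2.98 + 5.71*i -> [2.98, 8.69, 14.4, 20.11, 25.82]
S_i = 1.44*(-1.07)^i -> [1.44, -1.54, 1.65, -1.76, 1.89]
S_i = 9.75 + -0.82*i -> [9.75, 8.93, 8.11, 7.29, 6.47]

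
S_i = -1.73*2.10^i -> [-1.73, -3.63, -7.63, -16.02, -33.65]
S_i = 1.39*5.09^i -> [1.39, 7.08, 36.01, 183.3, 933.01]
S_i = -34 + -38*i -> [-34, -72, -110, -148, -186]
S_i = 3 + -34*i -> [3, -31, -65, -99, -133]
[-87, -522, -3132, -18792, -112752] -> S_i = -87*6^i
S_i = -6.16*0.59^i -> [-6.16, -3.63, -2.14, -1.27, -0.75]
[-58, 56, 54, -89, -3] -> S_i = Random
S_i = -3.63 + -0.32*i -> [-3.63, -3.95, -4.27, -4.59, -4.91]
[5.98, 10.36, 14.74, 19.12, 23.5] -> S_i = 5.98 + 4.38*i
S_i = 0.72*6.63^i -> [0.72, 4.77, 31.65, 209.83, 1391.19]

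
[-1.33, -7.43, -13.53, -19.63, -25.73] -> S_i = -1.33 + -6.10*i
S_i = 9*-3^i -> [9, -27, 81, -243, 729]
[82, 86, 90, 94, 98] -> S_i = 82 + 4*i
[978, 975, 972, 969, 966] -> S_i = 978 + -3*i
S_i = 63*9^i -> [63, 567, 5103, 45927, 413343]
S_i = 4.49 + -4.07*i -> [4.49, 0.42, -3.65, -7.72, -11.79]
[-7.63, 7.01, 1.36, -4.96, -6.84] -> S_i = Random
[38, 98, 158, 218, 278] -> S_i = 38 + 60*i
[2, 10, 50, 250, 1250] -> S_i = 2*5^i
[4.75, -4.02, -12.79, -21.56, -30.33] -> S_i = 4.75 + -8.77*i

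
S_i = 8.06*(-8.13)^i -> [8.06, -65.53, 532.74, -4331.18, 35212.53]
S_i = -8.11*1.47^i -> [-8.11, -11.92, -17.52, -25.76, -37.87]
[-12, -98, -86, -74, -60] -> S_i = Random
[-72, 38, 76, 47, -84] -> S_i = Random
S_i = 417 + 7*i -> [417, 424, 431, 438, 445]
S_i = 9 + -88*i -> [9, -79, -167, -255, -343]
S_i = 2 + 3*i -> [2, 5, 8, 11, 14]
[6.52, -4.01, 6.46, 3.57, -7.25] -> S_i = Random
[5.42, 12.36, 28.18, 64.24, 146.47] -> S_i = 5.42*2.28^i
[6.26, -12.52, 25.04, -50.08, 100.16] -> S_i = 6.26*(-2.00)^i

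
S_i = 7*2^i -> [7, 14, 28, 56, 112]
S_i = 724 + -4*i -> [724, 720, 716, 712, 708]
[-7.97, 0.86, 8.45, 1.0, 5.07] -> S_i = Random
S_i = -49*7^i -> [-49, -343, -2401, -16807, -117649]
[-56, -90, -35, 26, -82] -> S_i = Random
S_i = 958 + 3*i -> [958, 961, 964, 967, 970]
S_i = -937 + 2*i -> [-937, -935, -933, -931, -929]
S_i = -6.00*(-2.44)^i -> [-6.0, 14.64, -35.72, 87.16, -212.67]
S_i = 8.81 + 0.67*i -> [8.81, 9.48, 10.15, 10.82, 11.49]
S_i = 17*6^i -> [17, 102, 612, 3672, 22032]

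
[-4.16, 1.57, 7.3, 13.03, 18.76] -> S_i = -4.16 + 5.73*i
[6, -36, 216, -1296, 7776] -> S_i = 6*-6^i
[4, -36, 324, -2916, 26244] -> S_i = 4*-9^i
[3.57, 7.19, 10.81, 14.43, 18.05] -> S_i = 3.57 + 3.62*i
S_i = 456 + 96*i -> [456, 552, 648, 744, 840]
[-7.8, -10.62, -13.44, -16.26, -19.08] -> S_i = -7.80 + -2.82*i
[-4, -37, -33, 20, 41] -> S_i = Random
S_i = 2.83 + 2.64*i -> [2.83, 5.47, 8.11, 10.75, 13.39]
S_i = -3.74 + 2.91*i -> [-3.74, -0.83, 2.08, 4.99, 7.9]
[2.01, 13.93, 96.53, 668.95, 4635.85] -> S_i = 2.01*6.93^i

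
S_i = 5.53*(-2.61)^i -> [5.53, -14.43, 37.67, -98.32, 256.62]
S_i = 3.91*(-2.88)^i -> [3.91, -11.26, 32.43, -93.4, 269.0]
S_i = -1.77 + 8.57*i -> [-1.77, 6.8, 15.37, 23.94, 32.51]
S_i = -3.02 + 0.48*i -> [-3.02, -2.54, -2.06, -1.58, -1.1]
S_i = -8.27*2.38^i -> [-8.27, -19.68, -46.84, -111.49, -265.35]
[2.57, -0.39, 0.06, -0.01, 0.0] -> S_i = 2.57*(-0.15)^i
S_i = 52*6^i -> [52, 312, 1872, 11232, 67392]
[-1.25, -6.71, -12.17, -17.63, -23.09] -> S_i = -1.25 + -5.46*i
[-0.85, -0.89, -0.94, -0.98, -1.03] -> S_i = -0.85*1.05^i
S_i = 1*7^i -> [1, 7, 49, 343, 2401]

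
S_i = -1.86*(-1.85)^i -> [-1.86, 3.44, -6.37, 11.78, -21.79]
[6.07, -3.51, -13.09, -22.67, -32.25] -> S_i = 6.07 + -9.58*i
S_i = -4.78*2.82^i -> [-4.78, -13.48, -38.01, -107.2, -302.29]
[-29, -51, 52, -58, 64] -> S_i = Random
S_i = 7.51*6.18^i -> [7.51, 46.41, 286.82, 1772.58, 10954.53]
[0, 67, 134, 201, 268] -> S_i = 0 + 67*i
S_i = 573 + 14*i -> [573, 587, 601, 615, 629]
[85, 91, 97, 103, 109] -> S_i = 85 + 6*i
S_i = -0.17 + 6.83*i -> [-0.17, 6.66, 13.49, 20.32, 27.15]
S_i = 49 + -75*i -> [49, -26, -101, -176, -251]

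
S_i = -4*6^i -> [-4, -24, -144, -864, -5184]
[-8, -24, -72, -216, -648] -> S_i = -8*3^i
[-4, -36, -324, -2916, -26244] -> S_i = -4*9^i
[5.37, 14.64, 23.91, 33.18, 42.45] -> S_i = 5.37 + 9.27*i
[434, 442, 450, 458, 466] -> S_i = 434 + 8*i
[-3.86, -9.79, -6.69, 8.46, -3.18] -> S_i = Random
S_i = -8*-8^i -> [-8, 64, -512, 4096, -32768]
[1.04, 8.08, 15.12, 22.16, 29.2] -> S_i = 1.04 + 7.04*i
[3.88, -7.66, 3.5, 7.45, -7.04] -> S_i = Random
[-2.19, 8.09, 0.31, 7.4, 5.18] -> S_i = Random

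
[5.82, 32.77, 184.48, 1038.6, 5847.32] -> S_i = 5.82*5.63^i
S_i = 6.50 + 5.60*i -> [6.5, 12.1, 17.7, 23.3, 28.9]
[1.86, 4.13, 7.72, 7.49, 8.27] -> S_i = Random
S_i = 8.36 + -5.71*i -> [8.36, 2.65, -3.06, -8.77, -14.48]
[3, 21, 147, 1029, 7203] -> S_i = 3*7^i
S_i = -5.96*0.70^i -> [-5.96, -4.17, -2.92, -2.04, -1.43]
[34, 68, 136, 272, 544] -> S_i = 34*2^i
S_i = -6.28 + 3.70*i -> [-6.28, -2.58, 1.12, 4.82, 8.52]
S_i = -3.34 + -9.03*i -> [-3.34, -12.37, -21.4, -30.43, -39.46]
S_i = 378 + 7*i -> [378, 385, 392, 399, 406]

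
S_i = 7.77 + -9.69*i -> [7.77, -1.92, -11.61, -21.3, -30.99]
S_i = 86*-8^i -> [86, -688, 5504, -44032, 352256]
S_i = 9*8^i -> [9, 72, 576, 4608, 36864]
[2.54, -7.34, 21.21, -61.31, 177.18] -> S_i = 2.54*(-2.89)^i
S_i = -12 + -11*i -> [-12, -23, -34, -45, -56]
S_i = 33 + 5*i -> [33, 38, 43, 48, 53]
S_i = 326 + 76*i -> [326, 402, 478, 554, 630]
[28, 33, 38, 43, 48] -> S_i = 28 + 5*i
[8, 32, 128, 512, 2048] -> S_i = 8*4^i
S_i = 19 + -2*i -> [19, 17, 15, 13, 11]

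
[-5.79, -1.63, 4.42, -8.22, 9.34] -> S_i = Random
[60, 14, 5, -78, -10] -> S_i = Random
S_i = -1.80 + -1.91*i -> [-1.8, -3.71, -5.62, -7.53, -9.44]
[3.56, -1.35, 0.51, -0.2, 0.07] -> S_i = 3.56*(-0.38)^i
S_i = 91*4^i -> [91, 364, 1456, 5824, 23296]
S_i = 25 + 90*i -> [25, 115, 205, 295, 385]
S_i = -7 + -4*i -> [-7, -11, -15, -19, -23]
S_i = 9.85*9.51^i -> [9.85, 93.67, 890.83, 8471.84, 80567.21]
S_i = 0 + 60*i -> [0, 60, 120, 180, 240]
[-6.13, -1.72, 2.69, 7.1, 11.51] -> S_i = -6.13 + 4.41*i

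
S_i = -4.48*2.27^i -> [-4.48, -10.17, -23.08, -52.4, -118.95]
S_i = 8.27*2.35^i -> [8.27, 19.43, 45.67, 107.33, 252.22]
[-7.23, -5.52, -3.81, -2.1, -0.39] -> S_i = -7.23 + 1.71*i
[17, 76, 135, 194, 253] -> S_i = 17 + 59*i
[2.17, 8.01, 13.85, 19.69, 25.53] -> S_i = 2.17 + 5.84*i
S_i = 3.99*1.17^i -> [3.99, 4.67, 5.46, 6.39, 7.48]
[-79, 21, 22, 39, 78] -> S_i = Random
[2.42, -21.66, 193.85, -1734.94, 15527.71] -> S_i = 2.42*(-8.95)^i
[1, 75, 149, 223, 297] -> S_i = 1 + 74*i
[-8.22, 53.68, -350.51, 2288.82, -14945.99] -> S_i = -8.22*(-6.53)^i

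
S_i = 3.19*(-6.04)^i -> [3.19, -19.27, 116.38, -702.91, 4245.59]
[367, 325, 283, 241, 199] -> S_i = 367 + -42*i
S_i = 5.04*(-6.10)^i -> [5.04, -30.74, 187.54, -1143.98, 6978.3]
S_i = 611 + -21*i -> [611, 590, 569, 548, 527]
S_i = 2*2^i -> [2, 4, 8, 16, 32]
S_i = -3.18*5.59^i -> [-3.18, -17.78, -99.37, -555.47, -3105.09]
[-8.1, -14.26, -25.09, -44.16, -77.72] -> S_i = -8.10*1.76^i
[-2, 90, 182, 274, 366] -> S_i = -2 + 92*i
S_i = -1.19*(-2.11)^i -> [-1.19, 2.51, -5.3, 11.18, -23.59]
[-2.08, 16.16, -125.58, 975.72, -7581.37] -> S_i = -2.08*(-7.77)^i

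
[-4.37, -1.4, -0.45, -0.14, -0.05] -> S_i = -4.37*0.32^i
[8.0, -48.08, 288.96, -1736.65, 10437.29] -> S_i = 8.00*(-6.01)^i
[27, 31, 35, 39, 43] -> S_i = 27 + 4*i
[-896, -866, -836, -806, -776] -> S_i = -896 + 30*i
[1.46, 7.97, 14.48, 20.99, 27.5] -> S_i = 1.46 + 6.51*i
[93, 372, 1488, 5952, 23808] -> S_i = 93*4^i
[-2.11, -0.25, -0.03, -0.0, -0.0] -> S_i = -2.11*0.12^i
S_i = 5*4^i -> [5, 20, 80, 320, 1280]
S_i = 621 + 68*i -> [621, 689, 757, 825, 893]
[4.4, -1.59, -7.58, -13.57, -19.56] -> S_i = 4.40 + -5.99*i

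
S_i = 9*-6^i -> [9, -54, 324, -1944, 11664]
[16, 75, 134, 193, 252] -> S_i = 16 + 59*i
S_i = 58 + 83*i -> [58, 141, 224, 307, 390]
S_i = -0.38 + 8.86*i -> [-0.38, 8.48, 17.34, 26.2, 35.06]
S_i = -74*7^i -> [-74, -518, -3626, -25382, -177674]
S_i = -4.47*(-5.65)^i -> [-4.47, 25.26, -142.69, 806.22, -4555.14]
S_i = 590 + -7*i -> [590, 583, 576, 569, 562]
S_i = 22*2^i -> [22, 44, 88, 176, 352]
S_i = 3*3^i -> [3, 9, 27, 81, 243]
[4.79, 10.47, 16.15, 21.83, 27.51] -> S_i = 4.79 + 5.68*i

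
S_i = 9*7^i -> [9, 63, 441, 3087, 21609]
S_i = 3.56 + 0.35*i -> [3.56, 3.91, 4.26, 4.61, 4.96]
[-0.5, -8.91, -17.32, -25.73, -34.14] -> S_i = -0.50 + -8.41*i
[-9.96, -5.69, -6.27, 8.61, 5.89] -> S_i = Random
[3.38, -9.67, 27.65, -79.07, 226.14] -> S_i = 3.38*(-2.86)^i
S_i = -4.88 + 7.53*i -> [-4.88, 2.65, 10.18, 17.71, 25.24]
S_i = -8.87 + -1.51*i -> [-8.87, -10.38, -11.89, -13.4, -14.91]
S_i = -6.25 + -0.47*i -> [-6.25, -6.72, -7.19, -7.66, -8.13]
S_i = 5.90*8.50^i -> [5.9, 50.15, 426.28, 3623.34, 30798.37]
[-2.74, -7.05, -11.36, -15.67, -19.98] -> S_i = -2.74 + -4.31*i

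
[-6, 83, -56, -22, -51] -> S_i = Random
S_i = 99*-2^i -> [99, -198, 396, -792, 1584]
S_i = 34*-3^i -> [34, -102, 306, -918, 2754]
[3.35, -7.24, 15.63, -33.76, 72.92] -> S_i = 3.35*(-2.16)^i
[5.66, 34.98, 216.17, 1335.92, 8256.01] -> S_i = 5.66*6.18^i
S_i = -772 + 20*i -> [-772, -752, -732, -712, -692]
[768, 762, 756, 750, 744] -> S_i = 768 + -6*i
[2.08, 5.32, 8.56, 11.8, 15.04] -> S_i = 2.08 + 3.24*i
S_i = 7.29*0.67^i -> [7.29, 4.88, 3.27, 2.19, 1.47]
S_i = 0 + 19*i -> [0, 19, 38, 57, 76]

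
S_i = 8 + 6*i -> [8, 14, 20, 26, 32]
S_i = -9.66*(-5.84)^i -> [-9.66, 56.41, -329.46, 1924.05, -11236.43]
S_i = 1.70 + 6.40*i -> [1.7, 8.1, 14.5, 20.9, 27.3]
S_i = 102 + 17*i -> [102, 119, 136, 153, 170]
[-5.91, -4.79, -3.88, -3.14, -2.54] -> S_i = -5.91*0.81^i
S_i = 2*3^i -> [2, 6, 18, 54, 162]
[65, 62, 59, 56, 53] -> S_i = 65 + -3*i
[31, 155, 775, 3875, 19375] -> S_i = 31*5^i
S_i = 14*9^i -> [14, 126, 1134, 10206, 91854]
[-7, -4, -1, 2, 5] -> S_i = -7 + 3*i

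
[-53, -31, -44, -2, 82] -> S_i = Random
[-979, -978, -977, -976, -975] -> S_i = -979 + 1*i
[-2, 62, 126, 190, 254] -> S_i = -2 + 64*i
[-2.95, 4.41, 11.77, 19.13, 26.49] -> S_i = -2.95 + 7.36*i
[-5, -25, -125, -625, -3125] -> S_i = -5*5^i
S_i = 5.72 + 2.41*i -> [5.72, 8.13, 10.54, 12.95, 15.36]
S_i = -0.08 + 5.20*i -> [-0.08, 5.12, 10.32, 15.52, 20.72]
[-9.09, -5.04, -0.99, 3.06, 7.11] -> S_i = -9.09 + 4.05*i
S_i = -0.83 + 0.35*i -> [-0.83, -0.48, -0.13, 0.22, 0.57]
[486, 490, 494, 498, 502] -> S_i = 486 + 4*i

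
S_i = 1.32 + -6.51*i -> [1.32, -5.19, -11.7, -18.21, -24.72]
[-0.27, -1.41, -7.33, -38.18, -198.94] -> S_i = -0.27*5.21^i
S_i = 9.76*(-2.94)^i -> [9.76, -28.69, 84.36, -248.02, 729.19]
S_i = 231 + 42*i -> [231, 273, 315, 357, 399]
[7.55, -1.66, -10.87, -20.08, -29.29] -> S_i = 7.55 + -9.21*i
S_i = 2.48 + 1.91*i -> [2.48, 4.39, 6.3, 8.21, 10.12]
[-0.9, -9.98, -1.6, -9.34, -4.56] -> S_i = Random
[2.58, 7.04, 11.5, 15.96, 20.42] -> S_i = 2.58 + 4.46*i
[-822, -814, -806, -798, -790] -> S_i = -822 + 8*i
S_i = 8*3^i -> [8, 24, 72, 216, 648]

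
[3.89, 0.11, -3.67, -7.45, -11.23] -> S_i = 3.89 + -3.78*i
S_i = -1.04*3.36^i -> [-1.04, -3.49, -11.74, -39.45, -132.55]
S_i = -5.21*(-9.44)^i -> [-5.21, 49.18, -464.28, 4382.82, -41373.83]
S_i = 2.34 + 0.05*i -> [2.34, 2.39, 2.44, 2.49, 2.54]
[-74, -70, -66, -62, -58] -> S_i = -74 + 4*i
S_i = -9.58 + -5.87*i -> [-9.58, -15.45, -21.32, -27.19, -33.06]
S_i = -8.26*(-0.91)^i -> [-8.26, 7.52, -6.84, 6.22, -5.66]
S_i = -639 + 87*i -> [-639, -552, -465, -378, -291]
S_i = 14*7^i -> [14, 98, 686, 4802, 33614]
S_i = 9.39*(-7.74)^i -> [9.39, -72.68, 562.53, -4354.0, 33699.96]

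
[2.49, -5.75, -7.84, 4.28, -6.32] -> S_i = Random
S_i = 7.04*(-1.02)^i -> [7.04, -7.18, 7.32, -7.47, 7.62]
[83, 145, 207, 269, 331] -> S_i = 83 + 62*i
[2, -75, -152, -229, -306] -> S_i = 2 + -77*i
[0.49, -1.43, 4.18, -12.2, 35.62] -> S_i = 0.49*(-2.92)^i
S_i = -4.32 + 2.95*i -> [-4.32, -1.37, 1.58, 4.53, 7.48]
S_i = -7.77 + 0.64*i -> [-7.77, -7.13, -6.49, -5.85, -5.21]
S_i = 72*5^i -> [72, 360, 1800, 9000, 45000]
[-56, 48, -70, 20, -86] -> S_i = Random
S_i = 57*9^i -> [57, 513, 4617, 41553, 373977]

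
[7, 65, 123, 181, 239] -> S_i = 7 + 58*i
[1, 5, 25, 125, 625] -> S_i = 1*5^i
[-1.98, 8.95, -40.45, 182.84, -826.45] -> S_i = -1.98*(-4.52)^i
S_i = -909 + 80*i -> [-909, -829, -749, -669, -589]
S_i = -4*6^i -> [-4, -24, -144, -864, -5184]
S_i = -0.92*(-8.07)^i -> [-0.92, 7.42, -59.91, 483.51, -3901.95]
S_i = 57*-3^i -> [57, -171, 513, -1539, 4617]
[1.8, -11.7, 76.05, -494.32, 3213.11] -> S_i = 1.80*(-6.50)^i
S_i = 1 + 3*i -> [1, 4, 7, 10, 13]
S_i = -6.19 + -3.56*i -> [-6.19, -9.75, -13.31, -16.87, -20.43]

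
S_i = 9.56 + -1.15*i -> [9.56, 8.41, 7.26, 6.11, 4.96]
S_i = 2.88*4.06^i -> [2.88, 11.69, 47.47, 192.74, 782.52]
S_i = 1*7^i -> [1, 7, 49, 343, 2401]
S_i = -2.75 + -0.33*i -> [-2.75, -3.08, -3.41, -3.74, -4.07]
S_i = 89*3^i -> [89, 267, 801, 2403, 7209]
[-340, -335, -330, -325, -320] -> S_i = -340 + 5*i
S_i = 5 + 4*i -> [5, 9, 13, 17, 21]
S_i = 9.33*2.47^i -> [9.33, 23.05, 56.92, 140.6, 347.27]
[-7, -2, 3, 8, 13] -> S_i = -7 + 5*i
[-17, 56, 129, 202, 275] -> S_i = -17 + 73*i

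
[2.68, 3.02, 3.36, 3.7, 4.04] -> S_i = 2.68 + 0.34*i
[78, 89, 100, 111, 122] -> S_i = 78 + 11*i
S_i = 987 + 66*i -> [987, 1053, 1119, 1185, 1251]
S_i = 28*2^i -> [28, 56, 112, 224, 448]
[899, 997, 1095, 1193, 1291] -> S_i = 899 + 98*i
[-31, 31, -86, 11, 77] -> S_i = Random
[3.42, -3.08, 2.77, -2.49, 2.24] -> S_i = 3.42*(-0.90)^i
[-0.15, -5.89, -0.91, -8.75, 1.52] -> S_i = Random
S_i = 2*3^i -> [2, 6, 18, 54, 162]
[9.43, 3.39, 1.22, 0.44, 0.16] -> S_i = 9.43*0.36^i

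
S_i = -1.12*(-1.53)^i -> [-1.12, 1.71, -2.62, 4.01, -6.14]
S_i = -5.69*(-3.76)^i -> [-5.69, 21.39, -80.44, 302.47, -1137.27]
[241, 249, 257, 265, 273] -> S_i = 241 + 8*i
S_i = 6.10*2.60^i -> [6.1, 15.86, 41.24, 107.21, 278.76]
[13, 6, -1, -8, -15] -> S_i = 13 + -7*i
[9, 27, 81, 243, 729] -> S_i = 9*3^i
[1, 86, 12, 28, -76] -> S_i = Random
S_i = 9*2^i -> [9, 18, 36, 72, 144]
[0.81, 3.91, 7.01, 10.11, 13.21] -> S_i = 0.81 + 3.10*i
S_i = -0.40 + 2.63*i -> [-0.4, 2.23, 4.86, 7.49, 10.12]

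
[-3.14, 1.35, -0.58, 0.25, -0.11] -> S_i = -3.14*(-0.43)^i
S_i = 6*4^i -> [6, 24, 96, 384, 1536]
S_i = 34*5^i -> [34, 170, 850, 4250, 21250]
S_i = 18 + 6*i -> [18, 24, 30, 36, 42]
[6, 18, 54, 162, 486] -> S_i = 6*3^i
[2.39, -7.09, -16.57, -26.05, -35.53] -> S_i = 2.39 + -9.48*i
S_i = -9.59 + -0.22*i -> [-9.59, -9.81, -10.03, -10.25, -10.47]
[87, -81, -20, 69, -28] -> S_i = Random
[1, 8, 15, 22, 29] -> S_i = 1 + 7*i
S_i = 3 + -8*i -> [3, -5, -13, -21, -29]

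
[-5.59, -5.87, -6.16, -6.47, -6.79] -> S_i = -5.59*1.05^i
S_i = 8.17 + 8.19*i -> [8.17, 16.36, 24.55, 32.74, 40.93]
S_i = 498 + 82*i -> [498, 580, 662, 744, 826]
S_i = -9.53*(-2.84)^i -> [-9.53, 27.07, -76.87, 218.3, -619.96]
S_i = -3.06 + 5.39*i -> [-3.06, 2.33, 7.72, 13.11, 18.5]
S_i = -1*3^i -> [-1, -3, -9, -27, -81]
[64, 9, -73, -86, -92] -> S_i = Random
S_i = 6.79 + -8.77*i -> [6.79, -1.98, -10.75, -19.52, -28.29]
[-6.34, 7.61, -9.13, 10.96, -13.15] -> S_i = -6.34*(-1.20)^i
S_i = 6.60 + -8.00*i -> [6.6, -1.4, -9.4, -17.4, -25.4]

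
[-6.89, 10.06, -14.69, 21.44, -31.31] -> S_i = -6.89*(-1.46)^i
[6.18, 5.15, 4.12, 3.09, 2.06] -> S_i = 6.18 + -1.03*i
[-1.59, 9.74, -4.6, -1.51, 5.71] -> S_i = Random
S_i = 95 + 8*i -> [95, 103, 111, 119, 127]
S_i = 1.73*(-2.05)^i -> [1.73, -3.55, 7.27, -14.9, 30.55]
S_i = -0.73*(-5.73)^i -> [-0.73, 4.18, -23.97, 137.34, -786.94]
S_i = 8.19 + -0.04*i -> [8.19, 8.15, 8.11, 8.07, 8.03]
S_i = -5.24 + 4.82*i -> [-5.24, -0.42, 4.4, 9.22, 14.04]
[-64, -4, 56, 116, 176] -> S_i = -64 + 60*i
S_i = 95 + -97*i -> [95, -2, -99, -196, -293]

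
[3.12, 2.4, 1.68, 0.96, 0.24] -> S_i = 3.12 + -0.72*i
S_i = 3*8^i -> [3, 24, 192, 1536, 12288]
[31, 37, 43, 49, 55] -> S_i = 31 + 6*i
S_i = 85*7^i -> [85, 595, 4165, 29155, 204085]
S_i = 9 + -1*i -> [9, 8, 7, 6, 5]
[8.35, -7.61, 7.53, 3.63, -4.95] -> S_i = Random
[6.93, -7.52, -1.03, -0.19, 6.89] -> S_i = Random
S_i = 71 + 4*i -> [71, 75, 79, 83, 87]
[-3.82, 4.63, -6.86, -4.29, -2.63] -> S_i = Random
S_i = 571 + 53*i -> [571, 624, 677, 730, 783]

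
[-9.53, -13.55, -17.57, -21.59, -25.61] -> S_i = -9.53 + -4.02*i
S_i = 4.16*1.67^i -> [4.16, 6.95, 11.6, 19.38, 32.36]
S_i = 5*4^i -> [5, 20, 80, 320, 1280]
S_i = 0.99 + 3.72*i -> [0.99, 4.71, 8.43, 12.15, 15.87]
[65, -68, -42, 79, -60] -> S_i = Random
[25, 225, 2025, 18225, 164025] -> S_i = 25*9^i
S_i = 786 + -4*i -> [786, 782, 778, 774, 770]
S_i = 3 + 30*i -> [3, 33, 63, 93, 123]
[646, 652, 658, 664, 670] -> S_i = 646 + 6*i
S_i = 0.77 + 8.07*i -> [0.77, 8.84, 16.91, 24.98, 33.05]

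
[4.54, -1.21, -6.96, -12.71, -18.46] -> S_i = 4.54 + -5.75*i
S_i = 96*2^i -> [96, 192, 384, 768, 1536]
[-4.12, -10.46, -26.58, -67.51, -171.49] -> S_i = -4.12*2.54^i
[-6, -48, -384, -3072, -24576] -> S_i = -6*8^i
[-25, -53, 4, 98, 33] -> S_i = Random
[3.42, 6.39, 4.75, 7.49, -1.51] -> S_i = Random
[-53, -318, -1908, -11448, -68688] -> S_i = -53*6^i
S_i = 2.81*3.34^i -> [2.81, 9.39, 31.35, 104.7, 349.7]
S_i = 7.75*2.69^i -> [7.75, 20.85, 56.08, 150.85, 405.8]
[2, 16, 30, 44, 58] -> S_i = 2 + 14*i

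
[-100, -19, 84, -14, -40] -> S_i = Random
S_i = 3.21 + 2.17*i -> [3.21, 5.38, 7.55, 9.72, 11.89]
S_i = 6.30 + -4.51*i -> [6.3, 1.79, -2.72, -7.23, -11.74]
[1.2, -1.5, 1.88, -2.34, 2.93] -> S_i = 1.20*(-1.25)^i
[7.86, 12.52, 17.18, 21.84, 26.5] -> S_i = 7.86 + 4.66*i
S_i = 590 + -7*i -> [590, 583, 576, 569, 562]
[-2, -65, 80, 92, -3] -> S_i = Random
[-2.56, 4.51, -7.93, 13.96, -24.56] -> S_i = -2.56*(-1.76)^i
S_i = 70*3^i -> [70, 210, 630, 1890, 5670]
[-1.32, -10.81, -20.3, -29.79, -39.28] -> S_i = -1.32 + -9.49*i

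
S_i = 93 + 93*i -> [93, 186, 279, 372, 465]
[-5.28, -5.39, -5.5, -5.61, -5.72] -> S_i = -5.28 + -0.11*i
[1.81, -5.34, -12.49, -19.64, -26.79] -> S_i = 1.81 + -7.15*i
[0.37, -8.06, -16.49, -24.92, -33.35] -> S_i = 0.37 + -8.43*i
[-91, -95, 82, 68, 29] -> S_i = Random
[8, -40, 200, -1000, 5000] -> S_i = 8*-5^i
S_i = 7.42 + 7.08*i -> [7.42, 14.5, 21.58, 28.66, 35.74]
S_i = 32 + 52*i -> [32, 84, 136, 188, 240]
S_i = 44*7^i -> [44, 308, 2156, 15092, 105644]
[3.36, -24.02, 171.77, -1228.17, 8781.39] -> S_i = 3.36*(-7.15)^i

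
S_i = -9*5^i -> [-9, -45, -225, -1125, -5625]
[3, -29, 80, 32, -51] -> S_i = Random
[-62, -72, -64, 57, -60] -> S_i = Random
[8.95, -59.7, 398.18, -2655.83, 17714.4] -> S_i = 8.95*(-6.67)^i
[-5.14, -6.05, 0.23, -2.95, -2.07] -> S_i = Random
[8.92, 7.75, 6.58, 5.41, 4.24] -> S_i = 8.92 + -1.17*i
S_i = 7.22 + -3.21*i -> [7.22, 4.01, 0.8, -2.41, -5.62]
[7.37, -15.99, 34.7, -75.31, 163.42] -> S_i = 7.37*(-2.17)^i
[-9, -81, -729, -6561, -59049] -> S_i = -9*9^i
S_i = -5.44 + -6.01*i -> [-5.44, -11.45, -17.46, -23.47, -29.48]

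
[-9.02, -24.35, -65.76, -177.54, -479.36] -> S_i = -9.02*2.70^i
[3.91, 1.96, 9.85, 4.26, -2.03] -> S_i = Random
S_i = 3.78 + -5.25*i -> [3.78, -1.47, -6.72, -11.97, -17.22]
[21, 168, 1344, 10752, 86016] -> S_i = 21*8^i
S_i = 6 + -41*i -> [6, -35, -76, -117, -158]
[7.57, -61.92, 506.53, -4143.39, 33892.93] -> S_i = 7.57*(-8.18)^i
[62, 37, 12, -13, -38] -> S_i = 62 + -25*i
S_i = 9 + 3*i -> [9, 12, 15, 18, 21]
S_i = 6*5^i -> [6, 30, 150, 750, 3750]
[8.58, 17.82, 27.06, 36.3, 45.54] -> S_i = 8.58 + 9.24*i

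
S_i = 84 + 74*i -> [84, 158, 232, 306, 380]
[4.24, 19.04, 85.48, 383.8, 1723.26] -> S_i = 4.24*4.49^i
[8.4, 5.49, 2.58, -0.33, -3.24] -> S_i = 8.40 + -2.91*i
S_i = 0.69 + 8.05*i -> [0.69, 8.74, 16.79, 24.84, 32.89]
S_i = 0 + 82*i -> [0, 82, 164, 246, 328]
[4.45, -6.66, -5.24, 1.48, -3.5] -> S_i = Random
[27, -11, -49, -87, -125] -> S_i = 27 + -38*i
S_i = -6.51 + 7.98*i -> [-6.51, 1.47, 9.45, 17.43, 25.41]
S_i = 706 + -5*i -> [706, 701, 696, 691, 686]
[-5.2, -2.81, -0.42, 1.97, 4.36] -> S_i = -5.20 + 2.39*i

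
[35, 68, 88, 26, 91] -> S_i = Random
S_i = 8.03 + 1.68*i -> [8.03, 9.71, 11.39, 13.07, 14.75]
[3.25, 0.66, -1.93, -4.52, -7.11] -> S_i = 3.25 + -2.59*i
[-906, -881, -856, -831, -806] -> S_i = -906 + 25*i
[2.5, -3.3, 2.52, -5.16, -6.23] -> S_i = Random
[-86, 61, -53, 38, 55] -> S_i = Random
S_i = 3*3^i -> [3, 9, 27, 81, 243]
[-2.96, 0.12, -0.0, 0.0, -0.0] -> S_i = -2.96*(-0.04)^i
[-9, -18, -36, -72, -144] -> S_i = -9*2^i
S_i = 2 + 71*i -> [2, 73, 144, 215, 286]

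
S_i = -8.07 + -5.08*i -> [-8.07, -13.15, -18.23, -23.31, -28.39]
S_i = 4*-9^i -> [4, -36, 324, -2916, 26244]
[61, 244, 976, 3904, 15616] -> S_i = 61*4^i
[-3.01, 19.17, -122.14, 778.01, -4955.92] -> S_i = -3.01*(-6.37)^i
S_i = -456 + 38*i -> [-456, -418, -380, -342, -304]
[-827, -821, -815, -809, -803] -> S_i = -827 + 6*i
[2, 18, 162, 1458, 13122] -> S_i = 2*9^i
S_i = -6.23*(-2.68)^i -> [-6.23, 16.7, -44.75, 119.92, -321.39]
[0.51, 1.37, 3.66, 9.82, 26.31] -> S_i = 0.51*2.68^i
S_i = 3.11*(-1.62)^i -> [3.11, -5.04, 8.16, -13.22, 21.42]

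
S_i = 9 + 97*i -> [9, 106, 203, 300, 397]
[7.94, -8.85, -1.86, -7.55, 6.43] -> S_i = Random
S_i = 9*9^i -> [9, 81, 729, 6561, 59049]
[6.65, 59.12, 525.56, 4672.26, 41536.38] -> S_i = 6.65*8.89^i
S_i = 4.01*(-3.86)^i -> [4.01, -15.48, 59.75, -230.62, 890.21]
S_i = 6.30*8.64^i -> [6.3, 54.43, 470.29, 4063.33, 35107.15]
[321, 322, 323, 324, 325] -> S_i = 321 + 1*i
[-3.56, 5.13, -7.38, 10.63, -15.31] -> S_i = -3.56*(-1.44)^i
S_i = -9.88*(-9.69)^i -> [-9.88, 95.74, -927.69, 8989.35, -87106.8]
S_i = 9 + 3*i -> [9, 12, 15, 18, 21]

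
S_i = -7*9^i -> [-7, -63, -567, -5103, -45927]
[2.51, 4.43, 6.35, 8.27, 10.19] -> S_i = 2.51 + 1.92*i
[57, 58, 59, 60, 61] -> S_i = 57 + 1*i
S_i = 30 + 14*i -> [30, 44, 58, 72, 86]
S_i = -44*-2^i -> [-44, 88, -176, 352, -704]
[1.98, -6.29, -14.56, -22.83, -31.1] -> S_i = 1.98 + -8.27*i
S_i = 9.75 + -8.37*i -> [9.75, 1.38, -6.99, -15.36, -23.73]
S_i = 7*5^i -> [7, 35, 175, 875, 4375]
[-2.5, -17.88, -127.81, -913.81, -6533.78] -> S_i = -2.50*7.15^i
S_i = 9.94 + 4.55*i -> [9.94, 14.49, 19.04, 23.59, 28.14]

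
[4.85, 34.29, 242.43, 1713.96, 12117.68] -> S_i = 4.85*7.07^i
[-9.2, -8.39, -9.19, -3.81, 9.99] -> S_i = Random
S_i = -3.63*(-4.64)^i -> [-3.63, 16.84, -78.15, 362.63, -1682.59]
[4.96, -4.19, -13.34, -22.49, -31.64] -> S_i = 4.96 + -9.15*i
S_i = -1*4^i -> [-1, -4, -16, -64, -256]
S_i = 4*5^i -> [4, 20, 100, 500, 2500]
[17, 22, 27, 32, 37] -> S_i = 17 + 5*i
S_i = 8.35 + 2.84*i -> [8.35, 11.19, 14.03, 16.87, 19.71]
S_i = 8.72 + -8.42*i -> [8.72, 0.3, -8.12, -16.54, -24.96]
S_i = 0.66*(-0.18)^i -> [0.66, -0.12, 0.02, -0.0, 0.0]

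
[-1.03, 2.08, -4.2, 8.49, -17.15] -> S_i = -1.03*(-2.02)^i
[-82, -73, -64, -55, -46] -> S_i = -82 + 9*i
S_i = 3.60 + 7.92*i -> [3.6, 11.52, 19.44, 27.36, 35.28]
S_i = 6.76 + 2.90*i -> [6.76, 9.66, 12.56, 15.46, 18.36]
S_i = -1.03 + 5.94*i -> [-1.03, 4.91, 10.85, 16.79, 22.73]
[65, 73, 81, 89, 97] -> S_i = 65 + 8*i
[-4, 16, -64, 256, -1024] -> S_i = -4*-4^i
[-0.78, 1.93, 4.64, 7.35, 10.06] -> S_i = -0.78 + 2.71*i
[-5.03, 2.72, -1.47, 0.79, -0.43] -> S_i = -5.03*(-0.54)^i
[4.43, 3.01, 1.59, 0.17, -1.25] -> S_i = 4.43 + -1.42*i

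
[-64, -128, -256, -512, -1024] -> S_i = -64*2^i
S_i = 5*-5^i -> [5, -25, 125, -625, 3125]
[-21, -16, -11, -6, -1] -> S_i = -21 + 5*i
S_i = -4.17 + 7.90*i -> [-4.17, 3.73, 11.63, 19.53, 27.43]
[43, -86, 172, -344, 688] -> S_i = 43*-2^i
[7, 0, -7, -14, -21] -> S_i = 7 + -7*i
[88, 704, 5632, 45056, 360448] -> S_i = 88*8^i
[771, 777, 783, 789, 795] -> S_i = 771 + 6*i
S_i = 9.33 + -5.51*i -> [9.33, 3.82, -1.69, -7.2, -12.71]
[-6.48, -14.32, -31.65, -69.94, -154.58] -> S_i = -6.48*2.21^i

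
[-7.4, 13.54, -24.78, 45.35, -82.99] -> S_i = -7.40*(-1.83)^i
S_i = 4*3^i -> [4, 12, 36, 108, 324]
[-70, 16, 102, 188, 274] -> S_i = -70 + 86*i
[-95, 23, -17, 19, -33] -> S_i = Random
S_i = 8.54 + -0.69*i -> [8.54, 7.85, 7.16, 6.47, 5.78]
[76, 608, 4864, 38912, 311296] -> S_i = 76*8^i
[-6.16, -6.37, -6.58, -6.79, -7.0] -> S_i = -6.16 + -0.21*i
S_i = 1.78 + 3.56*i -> [1.78, 5.34, 8.9, 12.46, 16.02]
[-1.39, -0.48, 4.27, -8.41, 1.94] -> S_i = Random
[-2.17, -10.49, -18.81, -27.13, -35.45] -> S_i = -2.17 + -8.32*i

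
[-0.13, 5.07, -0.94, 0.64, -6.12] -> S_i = Random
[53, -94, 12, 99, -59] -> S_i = Random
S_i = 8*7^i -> [8, 56, 392, 2744, 19208]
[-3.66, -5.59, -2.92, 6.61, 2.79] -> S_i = Random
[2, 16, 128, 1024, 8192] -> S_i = 2*8^i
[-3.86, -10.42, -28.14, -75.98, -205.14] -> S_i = -3.86*2.70^i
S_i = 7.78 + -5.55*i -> [7.78, 2.23, -3.32, -8.87, -14.42]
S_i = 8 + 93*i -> [8, 101, 194, 287, 380]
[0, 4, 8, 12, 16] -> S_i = 0 + 4*i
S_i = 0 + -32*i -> [0, -32, -64, -96, -128]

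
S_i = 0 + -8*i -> [0, -8, -16, -24, -32]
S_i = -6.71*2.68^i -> [-6.71, -17.98, -48.19, -129.16, -346.15]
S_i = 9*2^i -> [9, 18, 36, 72, 144]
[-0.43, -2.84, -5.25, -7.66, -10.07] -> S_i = -0.43 + -2.41*i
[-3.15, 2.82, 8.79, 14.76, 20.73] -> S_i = -3.15 + 5.97*i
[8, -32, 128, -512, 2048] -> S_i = 8*-4^i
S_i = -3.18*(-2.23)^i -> [-3.18, 7.09, -15.81, 35.26, -78.64]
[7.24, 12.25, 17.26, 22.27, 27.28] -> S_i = 7.24 + 5.01*i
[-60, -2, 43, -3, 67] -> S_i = Random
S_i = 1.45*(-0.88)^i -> [1.45, -1.28, 1.12, -0.99, 0.87]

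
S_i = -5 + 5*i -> [-5, 0, 5, 10, 15]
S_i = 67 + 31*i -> [67, 98, 129, 160, 191]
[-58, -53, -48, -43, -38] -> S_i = -58 + 5*i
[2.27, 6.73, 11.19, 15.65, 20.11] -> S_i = 2.27 + 4.46*i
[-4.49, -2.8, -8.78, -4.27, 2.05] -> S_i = Random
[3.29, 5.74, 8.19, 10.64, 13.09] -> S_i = 3.29 + 2.45*i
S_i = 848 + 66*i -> [848, 914, 980, 1046, 1112]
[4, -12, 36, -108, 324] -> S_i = 4*-3^i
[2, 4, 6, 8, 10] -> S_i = 2 + 2*i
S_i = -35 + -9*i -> [-35, -44, -53, -62, -71]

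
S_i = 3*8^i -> [3, 24, 192, 1536, 12288]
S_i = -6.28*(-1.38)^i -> [-6.28, 8.67, -11.96, 16.5, -22.78]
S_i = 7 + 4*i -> [7, 11, 15, 19, 23]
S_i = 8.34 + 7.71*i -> [8.34, 16.05, 23.76, 31.47, 39.18]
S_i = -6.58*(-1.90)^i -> [-6.58, 12.5, -23.75, 45.13, -85.75]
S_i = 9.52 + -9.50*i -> [9.52, 0.02, -9.48, -18.98, -28.48]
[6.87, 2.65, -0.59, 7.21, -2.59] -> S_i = Random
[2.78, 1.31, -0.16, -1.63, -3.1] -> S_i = 2.78 + -1.47*i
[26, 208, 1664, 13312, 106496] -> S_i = 26*8^i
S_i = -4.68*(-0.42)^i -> [-4.68, 1.97, -0.83, 0.35, -0.15]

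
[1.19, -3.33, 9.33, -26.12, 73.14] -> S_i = 1.19*(-2.80)^i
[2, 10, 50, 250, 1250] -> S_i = 2*5^i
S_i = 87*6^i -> [87, 522, 3132, 18792, 112752]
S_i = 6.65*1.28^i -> [6.65, 8.51, 10.9, 13.95, 17.85]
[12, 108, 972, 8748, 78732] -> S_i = 12*9^i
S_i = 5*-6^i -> [5, -30, 180, -1080, 6480]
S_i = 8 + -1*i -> [8, 7, 6, 5, 4]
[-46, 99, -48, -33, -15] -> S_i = Random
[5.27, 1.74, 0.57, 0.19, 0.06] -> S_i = 5.27*0.33^i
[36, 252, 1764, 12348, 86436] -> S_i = 36*7^i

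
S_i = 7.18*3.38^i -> [7.18, 24.27, 82.03, 277.25, 937.11]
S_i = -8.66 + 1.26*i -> [-8.66, -7.4, -6.14, -4.88, -3.62]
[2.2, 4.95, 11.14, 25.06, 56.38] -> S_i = 2.20*2.25^i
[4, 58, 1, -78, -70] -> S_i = Random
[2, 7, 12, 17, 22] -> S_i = 2 + 5*i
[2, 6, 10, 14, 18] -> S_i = 2 + 4*i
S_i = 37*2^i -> [37, 74, 148, 296, 592]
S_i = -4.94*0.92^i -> [-4.94, -4.54, -4.18, -3.85, -3.54]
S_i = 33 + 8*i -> [33, 41, 49, 57, 65]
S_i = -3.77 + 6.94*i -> [-3.77, 3.17, 10.11, 17.05, 23.99]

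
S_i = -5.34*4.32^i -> [-5.34, -23.07, -99.66, -430.52, -1859.84]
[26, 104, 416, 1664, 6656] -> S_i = 26*4^i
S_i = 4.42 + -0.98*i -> [4.42, 3.44, 2.46, 1.48, 0.5]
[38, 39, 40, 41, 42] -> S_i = 38 + 1*i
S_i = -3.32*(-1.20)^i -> [-3.32, 3.98, -4.78, 5.74, -6.88]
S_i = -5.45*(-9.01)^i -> [-5.45, 49.1, -442.43, 3986.31, -35916.64]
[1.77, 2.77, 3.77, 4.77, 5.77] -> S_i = 1.77 + 1.00*i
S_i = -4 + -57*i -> [-4, -61, -118, -175, -232]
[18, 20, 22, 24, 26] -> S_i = 18 + 2*i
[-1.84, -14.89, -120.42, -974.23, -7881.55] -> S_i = -1.84*8.09^i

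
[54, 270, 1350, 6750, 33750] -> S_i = 54*5^i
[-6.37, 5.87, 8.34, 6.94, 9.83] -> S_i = Random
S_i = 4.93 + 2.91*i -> [4.93, 7.84, 10.75, 13.66, 16.57]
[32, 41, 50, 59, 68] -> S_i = 32 + 9*i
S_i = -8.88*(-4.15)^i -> [-8.88, 36.85, -152.94, 634.68, -2633.94]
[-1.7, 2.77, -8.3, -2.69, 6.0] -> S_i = Random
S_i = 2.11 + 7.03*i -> [2.11, 9.14, 16.17, 23.2, 30.23]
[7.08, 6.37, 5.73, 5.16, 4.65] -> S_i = 7.08*0.90^i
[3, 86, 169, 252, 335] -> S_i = 3 + 83*i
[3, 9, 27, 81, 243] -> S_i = 3*3^i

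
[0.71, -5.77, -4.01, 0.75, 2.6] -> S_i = Random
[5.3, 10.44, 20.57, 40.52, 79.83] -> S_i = 5.30*1.97^i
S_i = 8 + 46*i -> [8, 54, 100, 146, 192]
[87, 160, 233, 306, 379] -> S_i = 87 + 73*i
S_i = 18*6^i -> [18, 108, 648, 3888, 23328]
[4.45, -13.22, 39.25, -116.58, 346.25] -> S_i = 4.45*(-2.97)^i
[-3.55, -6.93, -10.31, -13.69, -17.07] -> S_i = -3.55 + -3.38*i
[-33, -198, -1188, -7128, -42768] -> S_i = -33*6^i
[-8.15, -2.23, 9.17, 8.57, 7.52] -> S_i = Random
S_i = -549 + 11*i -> [-549, -538, -527, -516, -505]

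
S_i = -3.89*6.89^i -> [-3.89, -26.8, -184.67, -1272.35, -8766.51]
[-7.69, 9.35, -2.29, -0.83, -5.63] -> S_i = Random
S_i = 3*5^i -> [3, 15, 75, 375, 1875]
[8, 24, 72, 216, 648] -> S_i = 8*3^i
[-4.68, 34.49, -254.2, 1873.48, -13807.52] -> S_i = -4.68*(-7.37)^i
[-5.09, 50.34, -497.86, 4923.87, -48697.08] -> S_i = -5.09*(-9.89)^i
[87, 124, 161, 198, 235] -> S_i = 87 + 37*i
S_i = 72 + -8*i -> [72, 64, 56, 48, 40]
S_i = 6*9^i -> [6, 54, 486, 4374, 39366]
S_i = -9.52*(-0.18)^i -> [-9.52, 1.71, -0.31, 0.06, -0.01]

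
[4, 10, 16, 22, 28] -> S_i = 4 + 6*i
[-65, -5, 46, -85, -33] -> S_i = Random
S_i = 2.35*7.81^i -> [2.35, 18.35, 143.34, 1119.49, 8743.23]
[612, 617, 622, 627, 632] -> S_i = 612 + 5*i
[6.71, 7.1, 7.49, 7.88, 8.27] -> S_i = 6.71 + 0.39*i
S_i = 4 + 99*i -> [4, 103, 202, 301, 400]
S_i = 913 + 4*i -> [913, 917, 921, 925, 929]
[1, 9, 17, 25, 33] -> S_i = 1 + 8*i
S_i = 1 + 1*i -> [1, 2, 3, 4, 5]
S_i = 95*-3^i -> [95, -285, 855, -2565, 7695]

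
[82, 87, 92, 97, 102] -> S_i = 82 + 5*i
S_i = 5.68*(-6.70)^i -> [5.68, -38.06, 254.98, -1708.33, 11445.84]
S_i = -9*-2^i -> [-9, 18, -36, 72, -144]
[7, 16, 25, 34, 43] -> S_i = 7 + 9*i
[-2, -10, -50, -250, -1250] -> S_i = -2*5^i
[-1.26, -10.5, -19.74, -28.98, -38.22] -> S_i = -1.26 + -9.24*i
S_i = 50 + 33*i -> [50, 83, 116, 149, 182]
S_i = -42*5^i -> [-42, -210, -1050, -5250, -26250]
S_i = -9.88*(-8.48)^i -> [-9.88, 83.78, -710.47, 6024.83, -51090.52]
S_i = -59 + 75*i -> [-59, 16, 91, 166, 241]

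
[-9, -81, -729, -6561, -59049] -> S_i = -9*9^i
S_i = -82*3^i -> [-82, -246, -738, -2214, -6642]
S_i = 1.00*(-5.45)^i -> [1.0, -5.45, 29.7, -161.88, 882.24]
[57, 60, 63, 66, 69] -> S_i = 57 + 3*i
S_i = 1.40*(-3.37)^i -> [1.4, -4.72, 15.9, -53.58, 180.57]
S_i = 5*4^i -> [5, 20, 80, 320, 1280]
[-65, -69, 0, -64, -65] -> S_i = Random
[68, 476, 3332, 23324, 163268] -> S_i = 68*7^i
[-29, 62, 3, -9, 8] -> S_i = Random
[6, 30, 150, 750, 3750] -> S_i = 6*5^i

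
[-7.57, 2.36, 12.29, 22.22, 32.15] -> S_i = -7.57 + 9.93*i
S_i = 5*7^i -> [5, 35, 245, 1715, 12005]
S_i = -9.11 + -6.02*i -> [-9.11, -15.13, -21.15, -27.17, -33.19]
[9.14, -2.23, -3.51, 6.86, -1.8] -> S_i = Random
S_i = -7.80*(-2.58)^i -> [-7.8, 20.12, -51.92, 133.95, -345.6]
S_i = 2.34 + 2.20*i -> [2.34, 4.54, 6.74, 8.94, 11.14]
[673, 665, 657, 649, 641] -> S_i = 673 + -8*i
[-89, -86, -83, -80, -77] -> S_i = -89 + 3*i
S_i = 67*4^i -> [67, 268, 1072, 4288, 17152]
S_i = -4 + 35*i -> [-4, 31, 66, 101, 136]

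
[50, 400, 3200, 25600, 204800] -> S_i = 50*8^i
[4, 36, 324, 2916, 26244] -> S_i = 4*9^i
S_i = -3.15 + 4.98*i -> [-3.15, 1.83, 6.81, 11.79, 16.77]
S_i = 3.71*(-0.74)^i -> [3.71, -2.75, 2.03, -1.5, 1.11]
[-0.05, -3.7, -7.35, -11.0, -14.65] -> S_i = -0.05 + -3.65*i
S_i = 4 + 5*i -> [4, 9, 14, 19, 24]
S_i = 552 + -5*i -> [552, 547, 542, 537, 532]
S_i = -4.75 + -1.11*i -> [-4.75, -5.86, -6.97, -8.08, -9.19]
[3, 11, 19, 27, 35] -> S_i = 3 + 8*i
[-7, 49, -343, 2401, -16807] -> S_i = -7*-7^i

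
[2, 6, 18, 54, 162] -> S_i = 2*3^i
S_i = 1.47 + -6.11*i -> [1.47, -4.64, -10.75, -16.86, -22.97]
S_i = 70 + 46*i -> [70, 116, 162, 208, 254]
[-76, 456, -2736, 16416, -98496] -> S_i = -76*-6^i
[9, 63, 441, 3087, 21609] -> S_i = 9*7^i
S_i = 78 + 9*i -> [78, 87, 96, 105, 114]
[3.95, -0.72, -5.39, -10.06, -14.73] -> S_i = 3.95 + -4.67*i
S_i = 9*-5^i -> [9, -45, 225, -1125, 5625]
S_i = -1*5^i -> [-1, -5, -25, -125, -625]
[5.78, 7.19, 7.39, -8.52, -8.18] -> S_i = Random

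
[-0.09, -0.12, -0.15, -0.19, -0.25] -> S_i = -0.09*1.29^i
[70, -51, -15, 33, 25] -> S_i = Random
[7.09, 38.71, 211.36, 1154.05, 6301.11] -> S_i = 7.09*5.46^i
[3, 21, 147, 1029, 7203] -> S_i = 3*7^i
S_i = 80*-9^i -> [80, -720, 6480, -58320, 524880]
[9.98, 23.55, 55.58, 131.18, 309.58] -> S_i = 9.98*2.36^i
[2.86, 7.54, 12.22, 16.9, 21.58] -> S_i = 2.86 + 4.68*i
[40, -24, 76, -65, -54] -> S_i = Random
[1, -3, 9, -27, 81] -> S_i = 1*-3^i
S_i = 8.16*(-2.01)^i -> [8.16, -16.4, 32.97, -66.26, 133.19]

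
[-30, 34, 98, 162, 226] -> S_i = -30 + 64*i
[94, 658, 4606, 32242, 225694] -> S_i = 94*7^i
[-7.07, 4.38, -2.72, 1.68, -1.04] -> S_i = -7.07*(-0.62)^i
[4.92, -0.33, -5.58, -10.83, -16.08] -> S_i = 4.92 + -5.25*i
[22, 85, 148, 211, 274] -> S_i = 22 + 63*i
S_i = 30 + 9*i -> [30, 39, 48, 57, 66]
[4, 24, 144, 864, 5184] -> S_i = 4*6^i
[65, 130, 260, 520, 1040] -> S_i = 65*2^i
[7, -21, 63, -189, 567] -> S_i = 7*-3^i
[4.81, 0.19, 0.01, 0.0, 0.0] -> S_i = 4.81*0.04^i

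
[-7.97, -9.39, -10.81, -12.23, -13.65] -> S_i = -7.97 + -1.42*i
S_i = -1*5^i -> [-1, -5, -25, -125, -625]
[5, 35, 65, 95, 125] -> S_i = 5 + 30*i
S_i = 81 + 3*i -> [81, 84, 87, 90, 93]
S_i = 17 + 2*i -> [17, 19, 21, 23, 25]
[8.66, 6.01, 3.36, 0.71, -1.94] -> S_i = 8.66 + -2.65*i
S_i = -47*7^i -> [-47, -329, -2303, -16121, -112847]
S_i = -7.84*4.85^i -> [-7.84, -38.02, -184.42, -894.42, -4337.93]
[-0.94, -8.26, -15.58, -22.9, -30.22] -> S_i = -0.94 + -7.32*i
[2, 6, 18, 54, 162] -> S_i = 2*3^i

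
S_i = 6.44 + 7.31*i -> [6.44, 13.75, 21.06, 28.37, 35.68]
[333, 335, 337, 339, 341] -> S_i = 333 + 2*i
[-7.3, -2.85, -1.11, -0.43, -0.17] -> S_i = -7.30*0.39^i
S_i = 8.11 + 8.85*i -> [8.11, 16.96, 25.81, 34.66, 43.51]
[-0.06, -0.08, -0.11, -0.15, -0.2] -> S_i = -0.06*1.35^i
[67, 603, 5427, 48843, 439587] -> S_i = 67*9^i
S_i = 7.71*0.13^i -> [7.71, 1.0, 0.13, 0.02, 0.0]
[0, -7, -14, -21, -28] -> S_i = 0 + -7*i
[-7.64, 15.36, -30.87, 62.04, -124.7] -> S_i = -7.64*(-2.01)^i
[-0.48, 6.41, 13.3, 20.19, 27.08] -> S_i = -0.48 + 6.89*i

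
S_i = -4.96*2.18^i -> [-4.96, -10.81, -23.57, -51.39, -112.02]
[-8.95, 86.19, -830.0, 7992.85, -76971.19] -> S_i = -8.95*(-9.63)^i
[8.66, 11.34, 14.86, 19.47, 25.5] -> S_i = 8.66*1.31^i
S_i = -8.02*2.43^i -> [-8.02, -19.49, -47.36, -115.08, -279.64]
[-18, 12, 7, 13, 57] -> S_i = Random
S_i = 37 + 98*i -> [37, 135, 233, 331, 429]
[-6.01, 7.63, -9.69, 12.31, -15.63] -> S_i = -6.01*(-1.27)^i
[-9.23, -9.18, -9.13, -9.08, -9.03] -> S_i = -9.23 + 0.05*i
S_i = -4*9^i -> [-4, -36, -324, -2916, -26244]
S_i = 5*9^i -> [5, 45, 405, 3645, 32805]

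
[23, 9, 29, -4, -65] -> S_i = Random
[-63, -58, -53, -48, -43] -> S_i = -63 + 5*i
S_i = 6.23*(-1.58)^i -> [6.23, -9.84, 15.55, -24.57, 38.83]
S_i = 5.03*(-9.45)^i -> [5.03, -47.53, 449.19, -4244.86, 40113.93]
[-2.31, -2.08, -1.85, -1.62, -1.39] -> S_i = -2.31 + 0.23*i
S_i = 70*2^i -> [70, 140, 280, 560, 1120]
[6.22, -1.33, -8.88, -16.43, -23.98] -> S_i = 6.22 + -7.55*i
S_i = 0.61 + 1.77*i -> [0.61, 2.38, 4.15, 5.92, 7.69]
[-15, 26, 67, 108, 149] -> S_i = -15 + 41*i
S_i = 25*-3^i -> [25, -75, 225, -675, 2025]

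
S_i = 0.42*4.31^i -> [0.42, 1.81, 7.8, 33.63, 144.93]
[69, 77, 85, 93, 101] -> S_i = 69 + 8*i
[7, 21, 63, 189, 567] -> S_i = 7*3^i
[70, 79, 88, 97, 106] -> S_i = 70 + 9*i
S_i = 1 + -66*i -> [1, -65, -131, -197, -263]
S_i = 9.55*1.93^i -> [9.55, 18.43, 35.57, 68.66, 132.51]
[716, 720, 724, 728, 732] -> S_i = 716 + 4*i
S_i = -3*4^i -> [-3, -12, -48, -192, -768]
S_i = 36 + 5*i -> [36, 41, 46, 51, 56]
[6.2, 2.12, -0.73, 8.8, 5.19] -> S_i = Random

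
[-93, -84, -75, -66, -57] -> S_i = -93 + 9*i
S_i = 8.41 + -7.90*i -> [8.41, 0.51, -7.39, -15.29, -23.19]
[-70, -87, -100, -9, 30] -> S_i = Random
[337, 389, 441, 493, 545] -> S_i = 337 + 52*i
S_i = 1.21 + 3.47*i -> [1.21, 4.68, 8.15, 11.62, 15.09]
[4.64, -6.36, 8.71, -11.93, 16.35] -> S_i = 4.64*(-1.37)^i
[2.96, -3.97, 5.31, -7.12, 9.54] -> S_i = 2.96*(-1.34)^i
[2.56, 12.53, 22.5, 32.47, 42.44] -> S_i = 2.56 + 9.97*i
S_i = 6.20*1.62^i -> [6.2, 10.04, 16.27, 26.36, 42.7]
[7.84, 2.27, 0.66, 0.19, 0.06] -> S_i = 7.84*0.29^i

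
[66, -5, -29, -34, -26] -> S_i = Random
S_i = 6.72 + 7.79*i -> [6.72, 14.51, 22.3, 30.09, 37.88]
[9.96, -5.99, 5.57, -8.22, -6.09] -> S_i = Random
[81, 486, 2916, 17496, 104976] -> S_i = 81*6^i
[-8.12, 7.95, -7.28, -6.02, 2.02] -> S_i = Random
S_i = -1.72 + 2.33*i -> [-1.72, 0.61, 2.94, 5.27, 7.6]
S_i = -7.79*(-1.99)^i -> [-7.79, 15.5, -30.85, 61.39, -122.17]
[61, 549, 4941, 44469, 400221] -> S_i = 61*9^i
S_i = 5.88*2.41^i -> [5.88, 14.17, 34.15, 82.31, 198.36]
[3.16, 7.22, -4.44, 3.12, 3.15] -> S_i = Random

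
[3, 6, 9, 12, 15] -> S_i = 3 + 3*i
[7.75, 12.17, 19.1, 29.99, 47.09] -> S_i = 7.75*1.57^i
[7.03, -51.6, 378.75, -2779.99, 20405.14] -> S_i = 7.03*(-7.34)^i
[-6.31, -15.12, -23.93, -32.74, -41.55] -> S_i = -6.31 + -8.81*i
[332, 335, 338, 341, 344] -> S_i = 332 + 3*i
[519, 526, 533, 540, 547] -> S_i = 519 + 7*i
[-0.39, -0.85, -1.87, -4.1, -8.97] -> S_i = -0.39*2.19^i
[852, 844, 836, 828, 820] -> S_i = 852 + -8*i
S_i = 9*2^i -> [9, 18, 36, 72, 144]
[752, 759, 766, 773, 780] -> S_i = 752 + 7*i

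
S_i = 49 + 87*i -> [49, 136, 223, 310, 397]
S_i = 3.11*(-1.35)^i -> [3.11, -4.2, 5.67, -7.65, 10.33]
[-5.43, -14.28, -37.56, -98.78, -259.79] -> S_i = -5.43*2.63^i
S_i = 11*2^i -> [11, 22, 44, 88, 176]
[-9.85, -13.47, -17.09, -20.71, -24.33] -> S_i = -9.85 + -3.62*i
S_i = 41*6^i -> [41, 246, 1476, 8856, 53136]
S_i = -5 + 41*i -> [-5, 36, 77, 118, 159]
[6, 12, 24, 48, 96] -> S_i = 6*2^i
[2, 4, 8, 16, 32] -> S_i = 2*2^i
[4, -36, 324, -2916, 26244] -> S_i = 4*-9^i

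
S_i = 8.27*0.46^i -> [8.27, 3.8, 1.75, 0.8, 0.37]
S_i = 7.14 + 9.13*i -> [7.14, 16.27, 25.4, 34.53, 43.66]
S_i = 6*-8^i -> [6, -48, 384, -3072, 24576]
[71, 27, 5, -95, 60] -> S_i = Random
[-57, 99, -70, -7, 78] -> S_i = Random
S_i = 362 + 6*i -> [362, 368, 374, 380, 386]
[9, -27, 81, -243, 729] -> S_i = 9*-3^i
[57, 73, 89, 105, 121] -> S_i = 57 + 16*i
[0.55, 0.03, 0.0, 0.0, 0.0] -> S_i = 0.55*0.05^i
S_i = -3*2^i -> [-3, -6, -12, -24, -48]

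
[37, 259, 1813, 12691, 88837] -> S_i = 37*7^i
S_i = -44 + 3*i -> [-44, -41, -38, -35, -32]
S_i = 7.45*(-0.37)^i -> [7.45, -2.76, 1.02, -0.38, 0.14]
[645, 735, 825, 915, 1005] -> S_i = 645 + 90*i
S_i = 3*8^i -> [3, 24, 192, 1536, 12288]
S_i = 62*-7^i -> [62, -434, 3038, -21266, 148862]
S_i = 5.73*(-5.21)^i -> [5.73, -29.85, 155.54, -810.34, 4221.88]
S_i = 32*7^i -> [32, 224, 1568, 10976, 76832]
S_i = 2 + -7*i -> [2, -5, -12, -19, -26]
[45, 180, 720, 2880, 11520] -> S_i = 45*4^i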